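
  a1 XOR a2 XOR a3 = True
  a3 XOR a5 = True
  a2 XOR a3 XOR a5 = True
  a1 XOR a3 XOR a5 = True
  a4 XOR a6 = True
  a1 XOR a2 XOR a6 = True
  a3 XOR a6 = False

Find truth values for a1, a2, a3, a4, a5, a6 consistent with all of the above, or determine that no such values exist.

a1=F, a2=F, a3=T, a4=F, a5=F, a6=T

a1 XOR a2 XOR a3 = F XOR F XOR T = True ✓
a3 XOR a5 = T XOR F = True ✓
a2 XOR a3 XOR a5 = F XOR T XOR F = True ✓
a1 XOR a3 XOR a5 = F XOR T XOR F = True ✓
a4 XOR a6 = F XOR T = True ✓
a1 XOR a2 XOR a6 = F XOR F XOR T = True ✓
a3 XOR a6 = T XOR T = False ✓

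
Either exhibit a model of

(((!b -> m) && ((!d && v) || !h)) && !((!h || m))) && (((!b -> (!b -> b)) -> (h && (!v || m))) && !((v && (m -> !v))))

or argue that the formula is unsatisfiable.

Case m = True: the conjunct !((!h || m)) becomes !((!h || True)) = False.
Case m = False: the formula simplifies to ((b && ((!d && v) || !h)) && !(!h)) && (((!b -> (!b -> b)) -> (h && !v)) && !v).
  v = True: the conjunct !v is False.
  v = False: simplifies to ((b && !h) && !(!h)) && ((!b -> (!b -> b)) -> h).
    h = True: the conjunct !h is False.
    h = False: the conjunct !(!h) becomes !(!False) = False.
Both cases fail — unsatisfiable.

The formula is unsatisfiable.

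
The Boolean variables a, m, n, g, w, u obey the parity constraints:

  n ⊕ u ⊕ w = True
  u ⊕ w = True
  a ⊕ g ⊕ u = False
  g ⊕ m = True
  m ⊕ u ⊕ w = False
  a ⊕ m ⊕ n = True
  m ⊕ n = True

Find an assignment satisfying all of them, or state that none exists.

a: False, m: True, n: False, g: False, w: True, u: False

n ⊕ u ⊕ w = F ⊕ F ⊕ T = True ✓
u ⊕ w = F ⊕ T = True ✓
a ⊕ g ⊕ u = F ⊕ F ⊕ F = False ✓
g ⊕ m = F ⊕ T = True ✓
m ⊕ u ⊕ w = T ⊕ F ⊕ T = False ✓
a ⊕ m ⊕ n = F ⊕ T ⊕ F = True ✓
m ⊕ n = T ⊕ F = True ✓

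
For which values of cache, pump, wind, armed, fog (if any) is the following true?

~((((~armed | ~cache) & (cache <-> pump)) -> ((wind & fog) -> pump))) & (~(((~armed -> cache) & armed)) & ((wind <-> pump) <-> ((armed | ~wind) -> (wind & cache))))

The formula is unsatisfiable.

Case armed = True: the conjunct ~(((~armed -> cache) & armed)) becomes ~((True & True)) = False.
Case armed = False: the formula simplifies to ~(((cache <-> pump) -> ((wind & fog) -> pump))) & ((wind <-> pump) <-> (~wind -> (wind & cache))).
  wind = True: simplifies to ~(((cache <-> pump) -> (fog -> pump))) & pump.
    pump = True: the conjunct ~(((cache <-> pump) -> (fog -> pump))) becomes ~((cache -> True)) = False.
    pump = False: the conjunct pump is False.
  wind = False: the conjunct ~(((cache <-> pump) -> ((wind & fog) -> pump))) becomes ~(((cache <-> pump) -> True)) = False.
Both cases fail — unsatisfiable.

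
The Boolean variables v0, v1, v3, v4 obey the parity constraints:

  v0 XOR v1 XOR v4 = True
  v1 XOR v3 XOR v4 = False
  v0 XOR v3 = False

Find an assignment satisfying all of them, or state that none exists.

Adding constraints 1, 2, 3 mod 2: every variable appears an even number of times on the left, so the left side is 0.
But the right sides sum to 1 (mod 2). 0 ≠ 1 — the system is inconsistent.

No satisfying assignment exists.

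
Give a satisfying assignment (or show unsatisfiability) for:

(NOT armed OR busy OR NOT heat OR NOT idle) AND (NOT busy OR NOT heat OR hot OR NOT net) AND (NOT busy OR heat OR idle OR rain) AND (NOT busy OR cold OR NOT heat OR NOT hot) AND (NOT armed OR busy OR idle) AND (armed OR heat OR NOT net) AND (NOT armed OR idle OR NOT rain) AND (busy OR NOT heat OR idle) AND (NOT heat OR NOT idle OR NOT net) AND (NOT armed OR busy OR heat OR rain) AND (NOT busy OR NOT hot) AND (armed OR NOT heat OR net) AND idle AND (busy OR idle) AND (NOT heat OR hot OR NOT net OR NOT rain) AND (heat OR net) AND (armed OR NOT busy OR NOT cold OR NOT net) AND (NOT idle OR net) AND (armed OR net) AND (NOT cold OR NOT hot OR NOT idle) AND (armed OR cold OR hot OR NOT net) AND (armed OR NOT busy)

busy = False; hot = False; cold = False; idle = True; heat = False; armed = True; net = True; rain = True

Unit clause (idle) forces idle = True.
In (NOT idle OR net) only net is left, so net = True.
In (NOT heat OR NOT idle OR NOT net) only NOT heat is left, so heat = False.
In (armed OR heat OR NOT net) only armed is left, so armed = True.
Set busy = False.
  then (NOT armed OR busy OR heat OR rain) forces rain = True.
Set hot = False.
Set cold = False.
All clauses satisfied.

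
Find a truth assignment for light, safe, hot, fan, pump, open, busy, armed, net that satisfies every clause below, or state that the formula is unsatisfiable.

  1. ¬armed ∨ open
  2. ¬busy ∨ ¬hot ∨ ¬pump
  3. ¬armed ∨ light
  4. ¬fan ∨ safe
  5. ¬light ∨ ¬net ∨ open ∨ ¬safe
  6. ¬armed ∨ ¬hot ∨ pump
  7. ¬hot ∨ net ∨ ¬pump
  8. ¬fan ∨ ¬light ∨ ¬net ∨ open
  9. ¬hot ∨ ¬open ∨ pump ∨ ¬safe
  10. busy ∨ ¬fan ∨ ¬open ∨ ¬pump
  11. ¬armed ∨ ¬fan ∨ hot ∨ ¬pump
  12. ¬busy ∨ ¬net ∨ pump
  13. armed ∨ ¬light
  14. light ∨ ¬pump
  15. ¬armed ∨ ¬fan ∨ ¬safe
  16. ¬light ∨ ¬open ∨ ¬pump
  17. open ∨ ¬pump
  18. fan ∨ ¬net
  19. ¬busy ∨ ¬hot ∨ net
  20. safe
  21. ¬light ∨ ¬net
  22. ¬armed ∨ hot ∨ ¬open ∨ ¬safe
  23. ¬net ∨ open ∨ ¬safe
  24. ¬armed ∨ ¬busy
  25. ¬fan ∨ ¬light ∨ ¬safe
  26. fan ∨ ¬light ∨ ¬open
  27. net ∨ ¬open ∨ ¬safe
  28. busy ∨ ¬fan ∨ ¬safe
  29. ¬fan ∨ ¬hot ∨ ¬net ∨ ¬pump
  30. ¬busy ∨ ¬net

Unit clause (safe) forces safe = True.
Try light = True:
  (armed ∨ ¬light) forces armed = True.
  (¬armed ∨ open) forces open = True.
  (¬armed ∨ ¬fan ∨ ¬safe) forces fan = False.
  clause (fan ∨ ¬light ∨ ¬open) is falsified — backtrack.
So light = False.
  then (¬armed ∨ light) forces armed = False.
  then (light ∨ ¬pump) forces pump = False.
Set hot = False.
Set fan = True.
  then (busy ∨ ¬fan ∨ ¬safe) forces busy = True.
  then (¬busy ∨ ¬net) forces net = False.
  then (net ∨ ¬open ∨ ¬safe) forces open = False.
All clauses satisfied.

light = False, safe = True, hot = False, fan = True, pump = False, open = False, busy = True, armed = False, net = False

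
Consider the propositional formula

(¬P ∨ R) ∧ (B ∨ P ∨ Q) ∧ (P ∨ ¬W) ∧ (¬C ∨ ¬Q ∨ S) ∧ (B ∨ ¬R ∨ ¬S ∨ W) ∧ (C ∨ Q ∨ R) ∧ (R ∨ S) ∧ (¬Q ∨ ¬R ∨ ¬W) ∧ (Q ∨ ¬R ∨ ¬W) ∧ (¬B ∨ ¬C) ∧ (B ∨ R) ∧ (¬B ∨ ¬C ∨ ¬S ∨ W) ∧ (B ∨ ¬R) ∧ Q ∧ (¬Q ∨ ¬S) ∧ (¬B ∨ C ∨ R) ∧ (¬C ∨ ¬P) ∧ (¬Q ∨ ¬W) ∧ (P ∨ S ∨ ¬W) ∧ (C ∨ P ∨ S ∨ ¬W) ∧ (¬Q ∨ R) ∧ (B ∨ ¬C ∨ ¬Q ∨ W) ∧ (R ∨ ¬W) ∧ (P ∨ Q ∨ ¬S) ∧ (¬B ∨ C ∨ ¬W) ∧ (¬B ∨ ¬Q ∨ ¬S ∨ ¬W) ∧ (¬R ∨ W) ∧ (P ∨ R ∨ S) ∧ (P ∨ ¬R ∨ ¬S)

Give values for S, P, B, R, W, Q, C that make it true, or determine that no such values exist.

Unsatisfiable — no assignment works.

Case Q = True:
  (¬Q ∨ ¬S) forces S = False.
  (¬C ∨ ¬Q ∨ S) forces C = False.
  (R ∨ S) forces R = True.
  (¬Q ∨ ¬R ∨ ¬W) forces W = False.
  Clause (¬R ∨ W) is falsified — contradiction.
Case Q = False:
  Clause (Q) is falsified — contradiction.
Both cases fail, so the formula is unsatisfiable.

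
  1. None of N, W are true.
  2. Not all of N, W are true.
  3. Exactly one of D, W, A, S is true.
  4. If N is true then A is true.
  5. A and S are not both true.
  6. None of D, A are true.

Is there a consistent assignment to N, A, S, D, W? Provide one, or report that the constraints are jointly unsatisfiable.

N: False, A: False, S: True, D: False, W: False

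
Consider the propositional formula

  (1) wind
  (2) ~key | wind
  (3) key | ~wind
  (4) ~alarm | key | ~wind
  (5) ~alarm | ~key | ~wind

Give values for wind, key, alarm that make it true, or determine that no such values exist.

wind = True, key = True, alarm = False

Unit clause (wind) forces wind = True.
In (key | ~wind) only key is left, so key = True.
In (~alarm | ~key | ~wind) only ~alarm is left, so alarm = False.
Check each clause:
  (wind): wind holds.
  (~key | wind): wind holds.
  (key | ~wind): key holds.
  (~alarm | key | ~wind): ~alarm holds.
  (~alarm | ~key | ~wind): ~alarm holds.
All clauses satisfied.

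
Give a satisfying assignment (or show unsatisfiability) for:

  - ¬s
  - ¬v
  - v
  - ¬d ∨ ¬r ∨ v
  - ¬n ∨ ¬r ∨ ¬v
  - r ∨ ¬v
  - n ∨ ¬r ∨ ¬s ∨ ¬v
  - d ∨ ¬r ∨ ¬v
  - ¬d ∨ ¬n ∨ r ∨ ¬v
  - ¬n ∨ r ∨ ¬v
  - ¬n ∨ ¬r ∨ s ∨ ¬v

Unsatisfiable

Case v = True:
  Clause (¬v) is falsified — contradiction.
Case v = False:
  Clause (v) is falsified — contradiction.
Both cases fail, so the formula is unsatisfiable.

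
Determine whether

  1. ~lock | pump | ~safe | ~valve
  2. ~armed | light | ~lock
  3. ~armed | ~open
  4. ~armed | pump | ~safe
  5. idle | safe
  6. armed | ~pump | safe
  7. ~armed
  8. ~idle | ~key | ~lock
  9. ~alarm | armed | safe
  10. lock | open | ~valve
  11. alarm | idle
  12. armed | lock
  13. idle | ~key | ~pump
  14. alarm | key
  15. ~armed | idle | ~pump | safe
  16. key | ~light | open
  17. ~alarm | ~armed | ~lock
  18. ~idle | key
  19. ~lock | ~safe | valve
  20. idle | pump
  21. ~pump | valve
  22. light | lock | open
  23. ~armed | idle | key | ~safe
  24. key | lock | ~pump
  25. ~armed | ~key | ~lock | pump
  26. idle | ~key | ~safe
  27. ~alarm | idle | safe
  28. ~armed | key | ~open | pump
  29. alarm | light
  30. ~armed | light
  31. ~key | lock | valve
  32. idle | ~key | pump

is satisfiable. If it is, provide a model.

valve = True, light = False, idle = False, key = False, safe = True, armed = False, lock = True, open = False, alarm = True, pump = True

Unit clause (~armed) forces armed = False.
In (armed | lock) only lock is left, so lock = True.
Try valve = False:
  (~lock | ~safe | valve) forces safe = False.
  (idle | safe) forces idle = True.
  (armed | ~pump | safe) forces pump = False.
  (~idle | ~key | ~lock) forces key = False.
  clause (~idle | key) is falsified — backtrack.
So valve = True.
Set light = False.
  then (alarm | light) forces alarm = True.
  then (~alarm | armed | safe) forces safe = True.
  then (~lock | pump | ~safe | ~valve) forces pump = True.
Set idle = False.
  then (idle | ~key | ~pump) forces key = False.
Set open = False.
All clauses satisfied.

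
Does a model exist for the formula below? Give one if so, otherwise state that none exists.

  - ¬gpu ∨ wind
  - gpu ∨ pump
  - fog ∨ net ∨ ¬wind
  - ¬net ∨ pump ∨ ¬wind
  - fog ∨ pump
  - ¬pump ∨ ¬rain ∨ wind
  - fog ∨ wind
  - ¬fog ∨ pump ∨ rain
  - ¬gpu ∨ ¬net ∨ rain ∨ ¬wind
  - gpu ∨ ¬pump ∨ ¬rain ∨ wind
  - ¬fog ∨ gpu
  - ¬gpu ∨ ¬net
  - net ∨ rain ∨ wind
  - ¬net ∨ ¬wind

Try net = True:
  (¬gpu ∨ ¬net) forces gpu = False.
  (gpu ∨ pump) forces pump = True.
  (¬fog ∨ gpu) forces fog = False.
  (fog ∨ wind) forces wind = True.
  clause (¬net ∨ ¬wind) is falsified — backtrack.
So net = False.
Set rain = True.
Set wind = True.
  then (fog ∨ net ∨ ¬wind) forces fog = True.
  then (¬fog ∨ gpu) forces gpu = True.
Set pump = False.
All clauses satisfied.

net = False, rain = True, wind = True, fog = True, pump = False, gpu = True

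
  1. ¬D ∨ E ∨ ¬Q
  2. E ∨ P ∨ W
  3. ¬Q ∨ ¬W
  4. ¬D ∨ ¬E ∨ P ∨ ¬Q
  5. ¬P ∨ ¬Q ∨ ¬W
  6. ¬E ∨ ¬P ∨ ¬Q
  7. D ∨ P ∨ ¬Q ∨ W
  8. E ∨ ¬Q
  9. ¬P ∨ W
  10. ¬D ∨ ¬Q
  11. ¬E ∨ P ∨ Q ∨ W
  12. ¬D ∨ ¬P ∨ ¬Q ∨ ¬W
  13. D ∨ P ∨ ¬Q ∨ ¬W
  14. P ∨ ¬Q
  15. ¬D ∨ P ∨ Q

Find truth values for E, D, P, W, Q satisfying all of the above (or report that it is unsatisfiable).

E = True, D = False, P = False, W = True, Q = False

Set E = True.
Set D = False.
Set P = False.
  then (P ∨ ¬Q) forces Q = False.
  then (¬E ∨ P ∨ Q ∨ W) forces W = True.
All clauses satisfied.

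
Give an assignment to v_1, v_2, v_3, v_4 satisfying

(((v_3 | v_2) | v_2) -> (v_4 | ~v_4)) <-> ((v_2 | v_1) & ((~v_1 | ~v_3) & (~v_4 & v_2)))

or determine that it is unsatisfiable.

v_1=F, v_2=T, v_3=F, v_4=F

  (((v_3 | v_2) | v_2) -> (v_4 | ~v_4)) <-> ((v_2 | v_1) & ((~v_1 | ~v_3) & (~v_4 & v_2))) = True
    ((v_3 | v_2) | v_2) -> (v_4 | ~v_4) = True
      (v_3 | v_2) | v_2 = True
        v_3 | v_2 = True
      v_4 | ~v_4 = True
        ~v_4 = True
    (v_2 | v_1) & ((~v_1 | ~v_3) & (~v_4 & v_2)) = True
      v_2 | v_1 = True
      (~v_1 | ~v_3) & (~v_4 & v_2) = True
        ~v_1 | ~v_3 = True
          ~v_1 = True
          ~v_3 = True
        ~v_4 & v_2 = True
          ~v_4 = True
The formula evaluates to True.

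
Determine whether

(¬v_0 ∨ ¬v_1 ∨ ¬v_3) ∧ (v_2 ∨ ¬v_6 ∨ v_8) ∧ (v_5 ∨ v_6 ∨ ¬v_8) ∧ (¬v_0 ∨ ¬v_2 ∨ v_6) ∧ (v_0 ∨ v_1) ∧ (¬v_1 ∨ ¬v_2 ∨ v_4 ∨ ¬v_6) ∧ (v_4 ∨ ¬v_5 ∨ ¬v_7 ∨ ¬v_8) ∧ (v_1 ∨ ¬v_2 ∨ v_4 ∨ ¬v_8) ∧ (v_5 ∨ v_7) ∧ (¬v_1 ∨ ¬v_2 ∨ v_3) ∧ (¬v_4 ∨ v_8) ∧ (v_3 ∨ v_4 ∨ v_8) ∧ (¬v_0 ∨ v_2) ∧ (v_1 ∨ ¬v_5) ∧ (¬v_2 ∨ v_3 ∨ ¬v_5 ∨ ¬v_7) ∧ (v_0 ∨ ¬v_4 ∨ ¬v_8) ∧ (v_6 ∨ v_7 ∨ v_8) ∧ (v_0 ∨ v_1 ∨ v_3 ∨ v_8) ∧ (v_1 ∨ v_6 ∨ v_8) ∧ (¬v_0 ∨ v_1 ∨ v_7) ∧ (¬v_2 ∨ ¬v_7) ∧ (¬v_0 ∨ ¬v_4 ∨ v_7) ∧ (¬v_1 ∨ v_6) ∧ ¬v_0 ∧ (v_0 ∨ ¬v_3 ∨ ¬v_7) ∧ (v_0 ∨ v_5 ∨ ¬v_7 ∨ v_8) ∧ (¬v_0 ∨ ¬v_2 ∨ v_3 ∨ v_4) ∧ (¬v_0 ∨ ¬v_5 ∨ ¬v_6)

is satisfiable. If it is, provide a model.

v_0 = False, v_1 = True, v_2 = False, v_3 = True, v_4 = False, v_5 = True, v_6 = True, v_7 = False, v_8 = True

Unit clause (¬v_0) forces v_0 = False.
In (v_0 ∨ v_1) only v_1 is left, so v_1 = True.
In (¬v_1 ∨ v_6) only v_6 is left, so v_6 = True.
Set v_2 = False.
  then (v_2 ∨ ¬v_6 ∨ v_8) forces v_8 = True.
  then (v_0 ∨ ¬v_4 ∨ ¬v_8) forces v_4 = False.
Set v_3 = True.
  then (v_0 ∨ ¬v_3 ∨ ¬v_7) forces v_7 = False.
  then (v_5 ∨ v_7) forces v_5 = True.
All clauses satisfied.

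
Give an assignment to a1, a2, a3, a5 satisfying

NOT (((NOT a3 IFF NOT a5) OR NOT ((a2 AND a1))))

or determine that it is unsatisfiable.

a1: True, a2: True, a3: True, a5: False

  NOT (((NOT a3 IFF NOT a5) OR NOT ((a2 AND a1)))) = True
    (NOT a3 IFF NOT a5) OR NOT ((a2 AND a1)) = False
      NOT a3 IFF NOT a5 = False
        NOT a3 = False
        NOT a5 = True
      NOT ((a2 AND a1)) = False
        a2 AND a1 = True
The formula evaluates to True.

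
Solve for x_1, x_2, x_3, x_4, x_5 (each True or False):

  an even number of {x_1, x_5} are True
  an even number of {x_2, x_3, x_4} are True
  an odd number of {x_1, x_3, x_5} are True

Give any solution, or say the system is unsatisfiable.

x_1 = True, x_2 = True, x_3 = True, x_4 = False, x_5 = True

{x_1, x_5}: 2 true → even ✓
{x_2, x_3, x_4}: 2 true → even ✓
{x_1, x_3, x_5}: 3 true → odd ✓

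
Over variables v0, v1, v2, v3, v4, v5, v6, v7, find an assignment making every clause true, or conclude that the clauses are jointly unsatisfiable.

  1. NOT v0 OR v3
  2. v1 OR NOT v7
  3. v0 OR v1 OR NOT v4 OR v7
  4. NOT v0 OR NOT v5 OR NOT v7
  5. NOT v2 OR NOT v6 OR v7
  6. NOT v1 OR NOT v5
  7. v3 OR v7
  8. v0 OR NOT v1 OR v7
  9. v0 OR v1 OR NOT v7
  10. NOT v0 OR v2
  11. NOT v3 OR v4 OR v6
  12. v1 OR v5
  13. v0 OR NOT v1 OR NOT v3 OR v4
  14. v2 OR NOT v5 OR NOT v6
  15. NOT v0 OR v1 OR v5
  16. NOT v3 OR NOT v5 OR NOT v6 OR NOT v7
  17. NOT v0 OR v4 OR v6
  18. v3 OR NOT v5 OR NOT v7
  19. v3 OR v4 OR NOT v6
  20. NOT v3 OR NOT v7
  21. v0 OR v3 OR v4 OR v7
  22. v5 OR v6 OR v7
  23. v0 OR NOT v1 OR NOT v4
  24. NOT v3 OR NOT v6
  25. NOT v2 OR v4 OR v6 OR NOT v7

v0: False, v1: True, v2: False, v3: False, v4: False, v5: False, v6: False, v7: True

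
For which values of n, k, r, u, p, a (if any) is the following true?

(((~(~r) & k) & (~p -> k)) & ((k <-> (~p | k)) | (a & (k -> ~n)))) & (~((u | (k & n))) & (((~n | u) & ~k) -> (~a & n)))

n = False, k = True, r = True, u = False, p = True, a = True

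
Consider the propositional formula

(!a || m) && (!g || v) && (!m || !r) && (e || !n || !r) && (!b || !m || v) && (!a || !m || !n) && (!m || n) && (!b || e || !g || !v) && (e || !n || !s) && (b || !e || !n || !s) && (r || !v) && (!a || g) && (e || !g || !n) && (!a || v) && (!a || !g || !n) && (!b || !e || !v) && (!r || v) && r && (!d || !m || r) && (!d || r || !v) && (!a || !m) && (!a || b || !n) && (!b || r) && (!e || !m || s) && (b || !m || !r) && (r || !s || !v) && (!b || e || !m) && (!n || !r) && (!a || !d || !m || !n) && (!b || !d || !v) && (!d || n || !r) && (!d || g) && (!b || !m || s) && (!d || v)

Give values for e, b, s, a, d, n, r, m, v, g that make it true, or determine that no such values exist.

Unit clause (r) forces r = True.
In (!n || !r) only !n is left, so n = False.
In (!d || n || !r) only !d is left, so d = False.
In (!m || !r) only !m is left, so m = False.
In (!r || v) only v is left, so v = True.
In (!a || m) only !a is left, so a = False.
Set e = False.
Set b = False.
Set s = True.
Set g = False.
All clauses satisfied.

e = False; b = False; s = True; a = False; d = False; n = False; r = True; m = False; v = True; g = False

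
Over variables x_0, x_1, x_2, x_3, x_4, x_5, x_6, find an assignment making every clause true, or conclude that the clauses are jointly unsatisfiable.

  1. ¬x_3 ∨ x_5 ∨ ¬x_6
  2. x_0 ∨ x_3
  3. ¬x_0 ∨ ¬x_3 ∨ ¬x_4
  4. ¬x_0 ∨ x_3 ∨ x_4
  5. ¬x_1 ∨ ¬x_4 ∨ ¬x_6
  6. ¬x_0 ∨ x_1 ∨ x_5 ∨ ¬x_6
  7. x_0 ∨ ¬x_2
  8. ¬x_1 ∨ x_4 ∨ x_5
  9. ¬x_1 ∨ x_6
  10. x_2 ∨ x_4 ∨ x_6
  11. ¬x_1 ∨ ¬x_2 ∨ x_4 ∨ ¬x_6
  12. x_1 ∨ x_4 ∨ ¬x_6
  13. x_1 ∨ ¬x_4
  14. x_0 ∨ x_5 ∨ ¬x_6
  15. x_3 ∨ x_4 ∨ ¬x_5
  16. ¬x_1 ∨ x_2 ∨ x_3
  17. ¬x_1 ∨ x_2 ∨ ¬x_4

Set x_0 = True.
Set x_1 = False.
  then (x_1 ∨ ¬x_4) forces x_4 = False.
  then (¬x_0 ∨ x_3 ∨ x_4) forces x_3 = True.
  then (x_1 ∨ x_4 ∨ ¬x_6) forces x_6 = False.
  then (x_2 ∨ x_4 ∨ x_6) forces x_2 = True.
Set x_5 = True.
All clauses satisfied.

x_0 = True; x_1 = False; x_2 = True; x_3 = True; x_4 = False; x_5 = True; x_6 = False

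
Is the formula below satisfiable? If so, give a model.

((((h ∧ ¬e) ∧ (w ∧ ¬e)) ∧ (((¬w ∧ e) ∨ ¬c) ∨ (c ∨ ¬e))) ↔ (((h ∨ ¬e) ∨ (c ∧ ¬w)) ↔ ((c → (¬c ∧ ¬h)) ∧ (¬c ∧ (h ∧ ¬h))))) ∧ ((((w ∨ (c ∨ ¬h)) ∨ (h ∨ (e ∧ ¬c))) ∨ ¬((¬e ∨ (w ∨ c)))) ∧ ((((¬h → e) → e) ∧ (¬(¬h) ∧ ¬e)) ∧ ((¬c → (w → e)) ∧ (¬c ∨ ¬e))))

Case h = True: the formula simplifies to ¬(((¬e ∧ (w ∧ ¬e)) ∧ (((¬w ∧ e) ∨ ¬c) ∨ (c ∨ ¬e)))) ∧ ((e ∧ ¬e) ∧ ((¬c → (w → e)) ∧ (¬c ∨ ¬e))).
  e = True: the conjunct ¬e is False.
  e = False: the conjunct e is False.
Case h = False: the conjunct ¬(¬h) becomes ¬(¬False) = False.
Both cases fail — unsatisfiable.

No satisfying assignment exists.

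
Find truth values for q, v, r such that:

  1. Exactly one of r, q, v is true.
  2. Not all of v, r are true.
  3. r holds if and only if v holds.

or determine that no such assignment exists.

q: True, v: False, r: False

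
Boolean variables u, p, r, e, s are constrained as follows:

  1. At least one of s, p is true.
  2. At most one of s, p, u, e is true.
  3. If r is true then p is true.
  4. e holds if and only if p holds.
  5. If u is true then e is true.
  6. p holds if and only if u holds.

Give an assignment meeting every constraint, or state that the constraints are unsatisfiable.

u = False; p = False; r = False; e = False; s = True

  (1) {s, p}: 1 true — at least one ✓
  (2) {s, p, u, e}: 1 true — at most one ✓
  (3) r=F ⇒ p: vacuous ✓
  (4) e=F, p=F — same ✓
  (5) u=F ⇒ e: vacuous ✓
  (6) p=F, u=F — same ✓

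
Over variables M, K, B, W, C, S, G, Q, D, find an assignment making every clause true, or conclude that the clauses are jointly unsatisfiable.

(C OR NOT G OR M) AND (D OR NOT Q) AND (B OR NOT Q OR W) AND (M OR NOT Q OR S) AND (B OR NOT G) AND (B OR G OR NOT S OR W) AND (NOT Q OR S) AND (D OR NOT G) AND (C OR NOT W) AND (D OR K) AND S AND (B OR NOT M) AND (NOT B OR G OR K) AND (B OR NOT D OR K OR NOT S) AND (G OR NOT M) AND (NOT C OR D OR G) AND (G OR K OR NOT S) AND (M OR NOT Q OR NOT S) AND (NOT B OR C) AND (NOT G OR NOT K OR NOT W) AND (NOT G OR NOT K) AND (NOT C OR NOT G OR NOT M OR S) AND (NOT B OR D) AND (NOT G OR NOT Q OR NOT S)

Unit clause (S) forces S = True.
Set M = False.
  then (M OR NOT Q OR NOT S) forces Q = False.
Set K = False.
  then (D OR K) forces D = True.
  then (B OR NOT D OR K OR NOT S) forces B = True.
  then (G OR K OR NOT S) forces G = True.
  then (NOT B OR C) forces C = True.
Set W = False.
All clauses satisfied.

M: False, K: False, B: True, W: False, C: True, S: True, G: True, Q: False, D: True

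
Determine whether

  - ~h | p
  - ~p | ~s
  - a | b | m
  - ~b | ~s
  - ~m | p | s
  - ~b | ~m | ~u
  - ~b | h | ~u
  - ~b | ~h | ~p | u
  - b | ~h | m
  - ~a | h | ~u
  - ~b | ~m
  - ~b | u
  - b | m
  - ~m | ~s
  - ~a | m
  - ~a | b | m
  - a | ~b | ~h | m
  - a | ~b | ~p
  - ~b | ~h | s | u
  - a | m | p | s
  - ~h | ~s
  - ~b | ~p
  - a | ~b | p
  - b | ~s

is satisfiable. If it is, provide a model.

Set b = False.
  then (b | m) forces m = True.
  then (~m | ~s) forces s = False.
  then (~m | p | s) forces p = True.
Set u = False.
Set h = False.
Set a = False.
All clauses satisfied.

b: False, p: True, u: False, s: False, m: True, h: False, a: False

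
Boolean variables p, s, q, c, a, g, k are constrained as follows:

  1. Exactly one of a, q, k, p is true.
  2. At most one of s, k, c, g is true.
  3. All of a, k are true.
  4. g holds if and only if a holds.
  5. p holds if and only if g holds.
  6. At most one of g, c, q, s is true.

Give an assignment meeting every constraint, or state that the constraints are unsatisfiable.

No satisfying assignment exists.

Case k = True:
  (1) with k=T forces a = False.
  Constraint (3) is violated (a=F) — contradiction.
Case k = False:
  Constraint (3) is violated (k=F) — contradiction.
Both cases fail — unsatisfiable.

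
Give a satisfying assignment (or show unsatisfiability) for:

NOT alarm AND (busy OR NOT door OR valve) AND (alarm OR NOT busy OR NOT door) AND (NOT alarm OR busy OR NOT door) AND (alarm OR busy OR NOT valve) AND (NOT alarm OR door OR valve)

door=F, valve=F, busy=F, alarm=F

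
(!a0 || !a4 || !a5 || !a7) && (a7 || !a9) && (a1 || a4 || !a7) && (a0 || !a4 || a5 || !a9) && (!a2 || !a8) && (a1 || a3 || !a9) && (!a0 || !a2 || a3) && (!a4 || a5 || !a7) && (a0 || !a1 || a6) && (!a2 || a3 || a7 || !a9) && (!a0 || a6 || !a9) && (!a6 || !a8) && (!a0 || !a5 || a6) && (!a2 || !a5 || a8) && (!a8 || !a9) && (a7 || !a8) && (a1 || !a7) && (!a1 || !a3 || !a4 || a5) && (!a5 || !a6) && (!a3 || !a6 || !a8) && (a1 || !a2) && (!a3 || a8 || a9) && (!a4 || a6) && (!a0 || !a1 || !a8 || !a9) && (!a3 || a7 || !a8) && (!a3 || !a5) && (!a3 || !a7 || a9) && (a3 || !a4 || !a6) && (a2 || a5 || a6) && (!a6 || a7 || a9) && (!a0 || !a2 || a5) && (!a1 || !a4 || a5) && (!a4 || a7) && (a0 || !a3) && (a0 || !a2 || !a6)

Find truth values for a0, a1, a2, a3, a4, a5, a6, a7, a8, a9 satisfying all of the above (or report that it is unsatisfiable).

a0 = True, a1 = True, a2 = False, a3 = False, a4 = False, a5 = False, a6 = True, a7 = True, a8 = False, a9 = False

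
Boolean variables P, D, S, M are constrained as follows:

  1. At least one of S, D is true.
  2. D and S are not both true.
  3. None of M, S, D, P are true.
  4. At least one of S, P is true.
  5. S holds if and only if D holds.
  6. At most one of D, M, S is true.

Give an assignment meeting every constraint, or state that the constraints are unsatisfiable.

No satisfying assignment exists.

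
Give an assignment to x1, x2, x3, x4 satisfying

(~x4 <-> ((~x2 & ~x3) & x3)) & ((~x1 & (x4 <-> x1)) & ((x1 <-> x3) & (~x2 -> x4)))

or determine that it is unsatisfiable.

Unsatisfiable — no assignment works.

Case x1 = True: the conjunct ~x1 is False.
Case x1 = False: the formula simplifies to (~x4 <-> ((~x2 & ~x3) & x3)) & (~x4 & (~x3 & (~x2 -> x4))).
  x3 = True: the conjunct ~x3 is False.
  x3 = False: simplifies to x4 & (~x4 & (~x2 -> x4)).
    x4 = True: the conjunct ~x4 is False.
    x4 = False: the conjunct x4 is False.
Both cases fail — unsatisfiable.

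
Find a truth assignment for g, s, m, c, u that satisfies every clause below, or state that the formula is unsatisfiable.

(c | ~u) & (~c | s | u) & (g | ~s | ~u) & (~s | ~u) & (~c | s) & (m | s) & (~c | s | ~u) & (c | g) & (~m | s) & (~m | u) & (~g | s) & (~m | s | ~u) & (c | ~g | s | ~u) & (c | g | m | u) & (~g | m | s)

g=T, s=T, m=F, c=T, u=F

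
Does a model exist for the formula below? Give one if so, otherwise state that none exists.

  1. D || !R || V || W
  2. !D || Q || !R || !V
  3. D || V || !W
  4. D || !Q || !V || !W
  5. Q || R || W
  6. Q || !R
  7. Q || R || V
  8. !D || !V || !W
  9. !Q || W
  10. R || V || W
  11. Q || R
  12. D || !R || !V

Set R = False.
  then (Q || R) forces Q = True.
  then (!Q || W) forces W = True.
Try V = True:
  (D || !Q || !V || !W) forces D = True.
  clause (!D || !V || !W) is falsified — backtrack.
So V = False.
  then (D || V || !W) forces D = True.
All clauses satisfied.

R: False, V: False, D: True, W: True, Q: True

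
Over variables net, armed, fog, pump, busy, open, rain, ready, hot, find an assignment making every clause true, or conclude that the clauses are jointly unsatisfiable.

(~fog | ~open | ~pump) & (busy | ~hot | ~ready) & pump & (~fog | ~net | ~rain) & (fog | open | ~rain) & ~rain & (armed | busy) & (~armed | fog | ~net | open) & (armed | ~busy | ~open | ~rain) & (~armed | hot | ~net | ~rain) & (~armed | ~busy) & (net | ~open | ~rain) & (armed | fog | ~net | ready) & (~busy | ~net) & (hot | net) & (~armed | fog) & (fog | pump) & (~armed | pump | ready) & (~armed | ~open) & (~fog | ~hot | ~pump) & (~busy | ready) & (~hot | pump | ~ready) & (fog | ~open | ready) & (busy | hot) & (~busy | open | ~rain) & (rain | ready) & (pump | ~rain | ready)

Unit clause (pump) forces pump = True.
Unit clause (~rain) forces rain = False.
In (rain | ready) only ready is left, so ready = True.
Try net = True:
  (~busy | ~net) forces busy = False.
  (busy | ~hot | ~ready) forces hot = False.
  clause (busy | hot) is falsified — backtrack.
So net = False.
  then (hot | net) forces hot = True.
  then (~fog | ~hot | ~pump) forces fog = False.
  then (busy | ~hot | ~ready) forces busy = True.
  then (~armed | ~busy) forces armed = False.
Set open = False.
All clauses satisfied.

net=F; armed=F; fog=F; pump=T; busy=T; open=F; rain=F; ready=T; hot=T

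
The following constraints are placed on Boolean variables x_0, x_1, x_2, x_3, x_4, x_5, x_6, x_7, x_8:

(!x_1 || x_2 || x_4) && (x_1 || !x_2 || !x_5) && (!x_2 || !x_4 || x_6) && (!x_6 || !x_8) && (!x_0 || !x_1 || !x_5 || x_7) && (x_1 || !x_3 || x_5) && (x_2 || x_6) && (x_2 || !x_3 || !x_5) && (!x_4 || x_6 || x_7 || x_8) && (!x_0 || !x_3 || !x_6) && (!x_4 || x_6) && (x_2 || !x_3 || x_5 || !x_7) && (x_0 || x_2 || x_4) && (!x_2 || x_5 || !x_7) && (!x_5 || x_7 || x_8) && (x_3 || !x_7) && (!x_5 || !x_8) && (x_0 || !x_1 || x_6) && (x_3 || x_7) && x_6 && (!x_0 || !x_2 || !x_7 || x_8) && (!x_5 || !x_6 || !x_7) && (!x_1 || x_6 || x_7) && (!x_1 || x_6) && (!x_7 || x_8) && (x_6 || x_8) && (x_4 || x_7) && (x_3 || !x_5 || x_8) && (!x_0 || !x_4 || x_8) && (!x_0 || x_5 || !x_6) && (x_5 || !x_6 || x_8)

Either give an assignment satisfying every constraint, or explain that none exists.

Unsatisfiable — no assignment works.

Case x_6 = True:
  (!x_6 || !x_8) forces x_8 = False.
  (!x_7 || x_8) forces x_7 = False.
  (!x_5 || x_7 || x_8) forces x_5 = False.
  Clause (x_5 || !x_6 || x_8) is falsified — contradiction.
Case x_6 = False:
  Clause (x_6) is falsified — contradiction.
Both cases fail, so the formula is unsatisfiable.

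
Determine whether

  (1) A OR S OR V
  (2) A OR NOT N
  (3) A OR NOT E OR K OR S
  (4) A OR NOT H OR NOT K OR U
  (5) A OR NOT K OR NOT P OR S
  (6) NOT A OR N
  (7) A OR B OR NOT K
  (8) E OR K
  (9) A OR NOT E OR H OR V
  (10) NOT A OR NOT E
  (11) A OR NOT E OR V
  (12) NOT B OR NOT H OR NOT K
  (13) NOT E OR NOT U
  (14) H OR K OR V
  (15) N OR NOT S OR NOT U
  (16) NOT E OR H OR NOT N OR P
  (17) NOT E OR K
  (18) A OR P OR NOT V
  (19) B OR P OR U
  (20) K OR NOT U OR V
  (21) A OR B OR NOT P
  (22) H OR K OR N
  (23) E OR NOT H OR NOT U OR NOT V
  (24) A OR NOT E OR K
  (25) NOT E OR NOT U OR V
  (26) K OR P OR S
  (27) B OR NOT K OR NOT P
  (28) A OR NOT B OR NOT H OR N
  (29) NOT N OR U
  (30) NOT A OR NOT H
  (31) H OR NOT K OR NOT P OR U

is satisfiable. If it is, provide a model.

E=F; U=T; A=T; S=T; K=T; N=T; B=F; V=F; H=F; P=F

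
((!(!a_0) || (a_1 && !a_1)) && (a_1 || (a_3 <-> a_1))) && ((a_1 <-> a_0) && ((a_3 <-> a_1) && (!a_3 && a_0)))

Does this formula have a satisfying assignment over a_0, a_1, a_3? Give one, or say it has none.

Case a_0 = True: the formula simplifies to (a_1 || (a_3 <-> a_1)) && (a_1 && ((a_3 <-> a_1) && !a_3)).
  a_1 = True: simplifies to a_3 && !a_3.
    a_3 = True: the conjunct !a_3 is False.
    a_3 = False: the conjunct a_3 is False.
  a_1 = False: the conjunct a_1 is False.
Case a_0 = False: the conjunct a_0 is False.
Both cases fail — unsatisfiable.

UNSATISFIABLE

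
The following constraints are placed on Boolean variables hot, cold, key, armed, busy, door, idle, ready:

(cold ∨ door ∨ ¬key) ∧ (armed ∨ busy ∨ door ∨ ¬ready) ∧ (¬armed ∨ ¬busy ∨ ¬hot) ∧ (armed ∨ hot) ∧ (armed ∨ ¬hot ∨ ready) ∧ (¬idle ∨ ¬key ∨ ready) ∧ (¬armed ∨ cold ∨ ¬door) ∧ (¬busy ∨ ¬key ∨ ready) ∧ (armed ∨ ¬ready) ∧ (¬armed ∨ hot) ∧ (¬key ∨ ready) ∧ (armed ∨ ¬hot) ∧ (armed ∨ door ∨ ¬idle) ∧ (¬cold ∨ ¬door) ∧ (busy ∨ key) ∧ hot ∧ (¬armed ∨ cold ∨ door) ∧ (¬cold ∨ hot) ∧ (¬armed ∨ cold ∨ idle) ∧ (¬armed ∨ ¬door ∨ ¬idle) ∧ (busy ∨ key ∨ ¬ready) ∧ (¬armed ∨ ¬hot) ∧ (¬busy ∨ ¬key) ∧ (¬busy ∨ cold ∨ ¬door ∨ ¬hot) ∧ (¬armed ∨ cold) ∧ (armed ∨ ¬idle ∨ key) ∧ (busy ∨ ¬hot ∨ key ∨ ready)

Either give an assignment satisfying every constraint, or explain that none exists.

UNSATISFIABLE

Case hot = True:
  (armed ∨ ¬hot) forces armed = True.
  Clause (¬armed ∨ ¬hot) is falsified — contradiction.
Case hot = False:
  Clause (hot) is falsified — contradiction.
Both cases fail, so the formula is unsatisfiable.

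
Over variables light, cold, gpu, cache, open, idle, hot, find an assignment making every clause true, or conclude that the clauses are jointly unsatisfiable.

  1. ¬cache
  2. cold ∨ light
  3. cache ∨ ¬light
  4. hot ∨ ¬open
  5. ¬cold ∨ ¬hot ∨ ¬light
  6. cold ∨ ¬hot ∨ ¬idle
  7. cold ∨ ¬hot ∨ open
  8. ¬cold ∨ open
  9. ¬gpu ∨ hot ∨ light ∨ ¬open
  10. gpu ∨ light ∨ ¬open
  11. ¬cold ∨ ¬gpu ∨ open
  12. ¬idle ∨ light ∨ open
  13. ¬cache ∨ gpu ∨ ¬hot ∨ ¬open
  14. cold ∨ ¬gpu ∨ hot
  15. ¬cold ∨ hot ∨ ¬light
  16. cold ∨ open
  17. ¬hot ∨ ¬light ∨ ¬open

Unit clause (¬cache) forces cache = False.
In (cache ∨ ¬light) only ¬light is left, so light = False.
In (cold ∨ light) only cold is left, so cold = True.
In (¬cold ∨ open) only open is left, so open = True.
In (gpu ∨ light ∨ ¬open) only gpu is left, so gpu = True.
In (hot ∨ ¬open) only hot is left, so hot = True.
Set idle = True.
All clauses satisfied.

light = False; cold = True; gpu = True; cache = False; open = True; idle = True; hot = True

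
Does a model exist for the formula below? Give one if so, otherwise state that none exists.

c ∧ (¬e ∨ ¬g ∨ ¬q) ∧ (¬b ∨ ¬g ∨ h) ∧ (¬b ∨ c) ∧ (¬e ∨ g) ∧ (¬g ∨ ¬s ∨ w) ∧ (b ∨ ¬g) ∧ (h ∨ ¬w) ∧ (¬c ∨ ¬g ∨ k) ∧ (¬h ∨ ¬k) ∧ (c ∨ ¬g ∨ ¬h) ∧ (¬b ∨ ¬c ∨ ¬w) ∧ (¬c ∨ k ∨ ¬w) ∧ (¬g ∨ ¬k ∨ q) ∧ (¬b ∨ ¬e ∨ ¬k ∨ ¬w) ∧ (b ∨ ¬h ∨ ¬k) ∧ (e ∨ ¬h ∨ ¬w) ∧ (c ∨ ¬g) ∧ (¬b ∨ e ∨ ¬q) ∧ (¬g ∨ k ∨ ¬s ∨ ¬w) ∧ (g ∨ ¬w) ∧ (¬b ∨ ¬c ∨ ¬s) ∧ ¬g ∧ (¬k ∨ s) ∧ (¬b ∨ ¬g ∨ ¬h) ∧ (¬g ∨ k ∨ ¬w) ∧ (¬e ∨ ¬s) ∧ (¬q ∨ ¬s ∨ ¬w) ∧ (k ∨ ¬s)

e: False; s: False; g: False; b: False; w: False; q: False; c: True; h: True; k: False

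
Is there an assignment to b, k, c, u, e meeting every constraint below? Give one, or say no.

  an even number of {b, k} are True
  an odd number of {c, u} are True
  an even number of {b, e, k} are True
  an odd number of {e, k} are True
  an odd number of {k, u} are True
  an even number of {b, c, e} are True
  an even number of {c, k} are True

b: True; k: True; c: True; u: False; e: False

{b, k}: 2 true → even ✓
{c, u}: 1 true → odd ✓
{b, e, k}: 2 true → even ✓
{e, k}: 1 true → odd ✓
{k, u}: 1 true → odd ✓
{b, c, e}: 2 true → even ✓
{c, k}: 2 true → even ✓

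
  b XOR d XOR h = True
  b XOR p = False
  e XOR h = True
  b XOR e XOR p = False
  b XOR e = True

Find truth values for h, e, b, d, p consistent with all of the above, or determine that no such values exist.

h: True, e: False, b: True, d: True, p: True

b XOR d XOR h = T XOR T XOR T = True ✓
b XOR p = T XOR T = False ✓
e XOR h = F XOR T = True ✓
b XOR e XOR p = T XOR F XOR T = False ✓
b XOR e = T XOR F = True ✓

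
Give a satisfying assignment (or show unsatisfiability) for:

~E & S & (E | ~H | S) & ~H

Unit clause (~E) forces E = False.
Unit clause (S) forces S = True.
Unit clause (~H) forces H = False.
Check each clause:
  (~E): ~E holds.
  (S): S holds.
  (E | ~H | S): ~H holds.
  (~H): ~H holds.
All clauses satisfied.

E=F, H=F, S=T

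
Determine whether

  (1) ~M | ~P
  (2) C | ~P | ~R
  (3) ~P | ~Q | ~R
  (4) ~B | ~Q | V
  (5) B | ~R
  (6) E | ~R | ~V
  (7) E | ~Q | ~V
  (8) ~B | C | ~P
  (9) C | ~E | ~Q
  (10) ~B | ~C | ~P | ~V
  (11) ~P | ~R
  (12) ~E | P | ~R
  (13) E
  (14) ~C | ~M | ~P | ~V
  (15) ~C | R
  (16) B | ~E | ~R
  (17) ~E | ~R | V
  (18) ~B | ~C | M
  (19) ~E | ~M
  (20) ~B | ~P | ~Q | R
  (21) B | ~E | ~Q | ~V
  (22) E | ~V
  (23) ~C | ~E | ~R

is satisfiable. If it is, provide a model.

Unit clause (E) forces E = True.
In (~E | ~M) only ~M is left, so M = False.
Set V = False.
  then (~E | ~R | V) forces R = False.
  then (~C | R) forces C = False.
  then (C | ~E | ~Q) forces Q = False.
Set B = False.
Set P = False.
All clauses satisfied.

V: False; M: False; B: False; C: False; P: False; Q: False; E: True; R: False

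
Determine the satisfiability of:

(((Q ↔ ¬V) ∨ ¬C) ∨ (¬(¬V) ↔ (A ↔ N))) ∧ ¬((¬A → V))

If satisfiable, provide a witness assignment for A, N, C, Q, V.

A = False; N = False; C = True; Q = True; V = False

  ((Q ↔ ¬V) ∨ ¬C) ∨ (¬(¬V) ↔ (A ↔ N)) = True
    (Q ↔ ¬V) ∨ ¬C = True
      Q ↔ ¬V = True
        ¬V = True
      ¬C = False
    ¬(¬V) ↔ (A ↔ N) = False
      ¬(¬V) = False
        ¬V = True
      A ↔ N = True
  ¬((¬A → V)) = True
    ¬A → V = False
      ¬A = True
Both conjuncts True, so the formula holds.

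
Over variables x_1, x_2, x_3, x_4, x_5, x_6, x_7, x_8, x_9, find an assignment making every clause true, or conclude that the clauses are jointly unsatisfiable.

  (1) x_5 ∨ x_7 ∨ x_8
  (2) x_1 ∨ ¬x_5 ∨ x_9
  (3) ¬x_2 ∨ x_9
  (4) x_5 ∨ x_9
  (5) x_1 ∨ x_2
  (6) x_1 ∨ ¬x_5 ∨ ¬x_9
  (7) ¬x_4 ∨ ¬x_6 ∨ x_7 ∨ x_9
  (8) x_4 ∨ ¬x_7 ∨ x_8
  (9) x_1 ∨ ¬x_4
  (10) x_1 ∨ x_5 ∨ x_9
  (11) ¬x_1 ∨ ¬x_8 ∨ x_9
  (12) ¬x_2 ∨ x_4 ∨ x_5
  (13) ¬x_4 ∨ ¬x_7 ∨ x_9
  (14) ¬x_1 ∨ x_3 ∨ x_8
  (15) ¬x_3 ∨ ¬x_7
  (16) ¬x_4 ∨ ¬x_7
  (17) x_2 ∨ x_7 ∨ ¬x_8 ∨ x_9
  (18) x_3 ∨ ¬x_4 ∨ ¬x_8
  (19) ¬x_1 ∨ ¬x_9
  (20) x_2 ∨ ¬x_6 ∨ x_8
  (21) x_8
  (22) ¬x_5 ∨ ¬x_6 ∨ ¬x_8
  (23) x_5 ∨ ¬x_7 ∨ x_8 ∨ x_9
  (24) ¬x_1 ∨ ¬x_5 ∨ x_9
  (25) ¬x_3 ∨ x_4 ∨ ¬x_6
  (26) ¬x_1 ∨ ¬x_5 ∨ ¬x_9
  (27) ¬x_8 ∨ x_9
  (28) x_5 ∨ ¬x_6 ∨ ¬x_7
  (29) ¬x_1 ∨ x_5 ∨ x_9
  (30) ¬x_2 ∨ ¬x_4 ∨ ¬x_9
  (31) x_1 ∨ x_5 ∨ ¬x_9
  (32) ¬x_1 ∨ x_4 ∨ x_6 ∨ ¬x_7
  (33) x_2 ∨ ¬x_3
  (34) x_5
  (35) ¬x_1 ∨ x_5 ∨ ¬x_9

UNSATISFIABLE

Case x_5 = True:
  (x_8) forces x_8 = True.
  (¬x_5 ∨ ¬x_6 ∨ ¬x_8) forces x_6 = False.
  (¬x_8 ∨ x_9) forces x_9 = True.
  (x_1 ∨ ¬x_5 ∨ ¬x_9) forces x_1 = True.
  Clause (¬x_1 ∨ ¬x_9) is falsified — contradiction.
Case x_5 = False:
  Clause (x_5) is falsified — contradiction.
Both cases fail, so the formula is unsatisfiable.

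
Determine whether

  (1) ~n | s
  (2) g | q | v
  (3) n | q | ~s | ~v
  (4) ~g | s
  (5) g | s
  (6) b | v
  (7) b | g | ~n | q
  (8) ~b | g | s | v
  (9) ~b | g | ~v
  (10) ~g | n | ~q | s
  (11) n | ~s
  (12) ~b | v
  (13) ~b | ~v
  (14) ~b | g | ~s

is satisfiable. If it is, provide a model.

v: True; b: False; n: True; g: False; q: True; s: True

Try v = False:
  (b | v) forces b = True.
  clause (~b | v) is falsified — backtrack.
So v = True.
  then (~b | ~v) forces b = False.
Try n = False:
  (n | ~s) forces s = False.
  (~g | s) forces g = False.
  clause (g | s) is falsified — backtrack.
So n = True.
  then (~n | s) forces s = True.
Set g = False.
  then (b | g | ~n | q) forces q = True.
All clauses satisfied.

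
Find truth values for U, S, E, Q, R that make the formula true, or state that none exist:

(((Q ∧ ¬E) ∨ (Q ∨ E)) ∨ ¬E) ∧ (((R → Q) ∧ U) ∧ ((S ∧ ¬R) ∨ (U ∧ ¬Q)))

U = True, S = True, E = True, Q = True, R = False

  ((Q ∧ ¬E) ∨ (Q ∨ E)) ∨ ¬E = True
    (Q ∧ ¬E) ∨ (Q ∨ E) = True
      Q ∧ ¬E = False
        ¬E = False
      Q ∨ E = True
    ¬E = False
  ((R → Q) ∧ U) ∧ ((S ∧ ¬R) ∨ (U ∧ ¬Q)) = True
    (R → Q) ∧ U = True
      R → Q = True
    (S ∧ ¬R) ∨ (U ∧ ¬Q) = True
      S ∧ ¬R = True
        ¬R = True
      U ∧ ¬Q = False
        ¬Q = False
Both conjuncts True, so the formula holds.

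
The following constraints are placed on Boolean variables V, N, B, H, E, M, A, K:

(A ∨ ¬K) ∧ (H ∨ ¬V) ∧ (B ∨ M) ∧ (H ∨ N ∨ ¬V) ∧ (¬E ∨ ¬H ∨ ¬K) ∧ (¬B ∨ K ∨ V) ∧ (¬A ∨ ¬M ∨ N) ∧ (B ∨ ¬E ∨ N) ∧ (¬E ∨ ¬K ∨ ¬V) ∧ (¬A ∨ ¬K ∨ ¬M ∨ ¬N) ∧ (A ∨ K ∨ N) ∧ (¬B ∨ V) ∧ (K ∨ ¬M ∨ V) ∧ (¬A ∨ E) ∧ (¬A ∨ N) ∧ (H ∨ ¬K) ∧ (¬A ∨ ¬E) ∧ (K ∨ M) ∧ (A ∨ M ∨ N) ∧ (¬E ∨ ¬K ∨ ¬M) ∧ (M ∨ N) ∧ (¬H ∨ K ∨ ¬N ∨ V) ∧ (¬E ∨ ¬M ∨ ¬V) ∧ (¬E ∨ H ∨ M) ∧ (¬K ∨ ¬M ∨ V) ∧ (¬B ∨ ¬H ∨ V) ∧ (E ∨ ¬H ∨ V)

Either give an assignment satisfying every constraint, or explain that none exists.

Try V = False:
  (¬B ∨ V) forces B = False.
  (B ∨ M) forces M = True.
  (K ∨ ¬M ∨ V) forces K = True.
  clause (¬K ∨ ¬M ∨ V) is falsified — backtrack.
So V = True.
  then (H ∨ ¬V) forces H = True.
Set N = True.
Set B = False.
  then (B ∨ M) forces M = True.
  then (¬E ∨ ¬M ∨ ¬V) forces E = False.
  then (¬A ∨ E) forces A = False.
  then (A ∨ ¬K) forces K = False.
All clauses satisfied.

V = True, N = True, B = False, H = True, E = False, M = True, A = False, K = False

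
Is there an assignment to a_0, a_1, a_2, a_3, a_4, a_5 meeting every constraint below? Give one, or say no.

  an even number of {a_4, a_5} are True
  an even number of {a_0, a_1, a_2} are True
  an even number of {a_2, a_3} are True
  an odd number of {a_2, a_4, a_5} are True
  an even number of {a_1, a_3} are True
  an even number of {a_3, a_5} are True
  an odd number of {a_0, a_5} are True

a_0 = False, a_1 = True, a_2 = True, a_3 = True, a_4 = True, a_5 = True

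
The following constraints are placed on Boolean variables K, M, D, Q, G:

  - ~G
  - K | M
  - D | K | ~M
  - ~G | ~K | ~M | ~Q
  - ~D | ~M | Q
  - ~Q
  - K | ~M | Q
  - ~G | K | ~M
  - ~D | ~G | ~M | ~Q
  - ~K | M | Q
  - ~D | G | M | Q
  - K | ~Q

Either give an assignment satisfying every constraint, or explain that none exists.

K = True; M = True; D = False; Q = False; G = False

Unit clause (~G) forces G = False.
Unit clause (~Q) forces Q = False.
Set K = True.
  then (~K | M | Q) forces M = True.
  then (~D | ~M | Q) forces D = False.
All clauses satisfied.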